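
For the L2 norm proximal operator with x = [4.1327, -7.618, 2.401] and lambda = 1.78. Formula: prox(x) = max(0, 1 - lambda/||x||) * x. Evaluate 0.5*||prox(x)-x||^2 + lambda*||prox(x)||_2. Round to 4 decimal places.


Step 1: Compute ||x||.
||x|| = 8.9932
Step 2: Compute scaling factor.
scale = max(0, 1 - 1.78/8.9932) = 0.8021
Step 3: prox(x) = [3.3147, -6.1102, 1.9258]
||prox(x)|| = 7.2132
Step 4: Proximal objective.
0.5*||prox-x||^2 = 1.5842
lambda*||prox|| = 12.8395
Total = 14.4237


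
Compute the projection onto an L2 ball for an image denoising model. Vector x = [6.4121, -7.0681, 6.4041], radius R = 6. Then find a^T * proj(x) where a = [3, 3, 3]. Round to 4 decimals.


Step 1: Compute ||x|| (intermediates to 6 decimals).
||x|| = sqrt(6.4121^2 + (-7.0681)^2 + 6.4041^2) = 11.492848
Step 2: Project.
Since ||x|| > R, scale = R/||x|| = 6/11.492848 = 0.522064, proj(x) = scale * x
proj(x) = [3.347527, -3.690001, 3.34335]
Step 3: Dot product.
a^T * proj(x) = 3*3.347527 + 3*(-3.690001) + 3*3.34335 = 9.0026


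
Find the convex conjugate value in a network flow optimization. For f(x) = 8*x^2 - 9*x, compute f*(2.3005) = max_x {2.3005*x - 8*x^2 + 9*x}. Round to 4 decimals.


f*(y) = sup_x {y*x - a*x^2 - b*x} = sup_x {(y-b)*x - a*x^2}
FOC: (y - b) - 2a*x = 0 => x* = (y - b)/(2a)
x* = (2.3005 + 9)/(2*8) = 0.7063
f*(2.3005) = (y-b)^2/(4a) = (2.3005 + 9)^2/(4*8)
= 127.7013/32 = 3.9907


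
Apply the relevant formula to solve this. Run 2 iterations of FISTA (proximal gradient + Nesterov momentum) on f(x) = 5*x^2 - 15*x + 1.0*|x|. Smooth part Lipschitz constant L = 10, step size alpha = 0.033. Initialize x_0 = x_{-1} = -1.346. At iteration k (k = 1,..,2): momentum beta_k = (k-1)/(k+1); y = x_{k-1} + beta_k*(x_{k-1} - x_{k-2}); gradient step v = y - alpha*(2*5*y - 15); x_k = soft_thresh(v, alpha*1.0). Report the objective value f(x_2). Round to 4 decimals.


FISTA on f(x) = 5*x^2 - 15*x + 1.0*|x|
L = 10, alpha = 0.033
Iteration 1: beta = 0.0, y = -1.346 + 0.0*(-1.346 + 1.346) = -1.346
  grad(y) = -28.46, v = y - alpha*grad = -0.4068
  prox(v) = soft_thresh(-0.4068, 0.033) = -0.3738
Iteration 2: beta = 0.3333, y = -0.3738 + 0.3333*(-0.3738 + 1.346) = -0.0498
  grad(y) = -15.4976, v = y - alpha*grad = 0.4617
  prox(v) = soft_thresh(0.4617, 0.033) = 0.4287
f(x_2) = 5*0.4287^2 - 15*0.4287 + 1.0*|0.4287| = -5.0825


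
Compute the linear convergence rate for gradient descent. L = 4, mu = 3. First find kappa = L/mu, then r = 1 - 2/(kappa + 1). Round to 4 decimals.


Step 1: Compute the condition number.
kappa = L/mu = 4/3 = 1.3333
Step 2: Compute the convergence rate.
r = 1 - 2/(kappa + 1) = 1 - 2*mu/(L + mu) = (L - mu)/(L + mu) = 1/7 = 0.1429


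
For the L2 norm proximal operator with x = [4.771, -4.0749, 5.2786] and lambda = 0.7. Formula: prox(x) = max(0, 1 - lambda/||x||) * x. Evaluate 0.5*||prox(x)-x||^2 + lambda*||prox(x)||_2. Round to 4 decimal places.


Step 1: Compute ||x||.
||x|| = 8.1994
Step 2: Compute scaling factor.
scale = max(0, 1 - 0.7/8.1994) = 0.9146
Step 3: prox(x) = [4.3637, -3.727, 4.828]
||prox(x)|| = 7.4994
Step 4: Proximal objective.
0.5*||prox-x||^2 = 0.245
lambda*||prox|| = 5.2496
Total = 5.4946


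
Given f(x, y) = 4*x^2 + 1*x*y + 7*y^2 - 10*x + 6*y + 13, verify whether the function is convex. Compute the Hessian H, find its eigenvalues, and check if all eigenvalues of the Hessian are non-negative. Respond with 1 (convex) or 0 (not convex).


The Hessian of f(x,y) = 4*x^2 + 1*x*y + 7*y^2 - 10*x + 6*y + 13 is:
H = [[8, 1], [1, 14]]
Trace = 8 + 14 = 22
Determinant = 8*14 - (1)^2 = 111
Discriminant = (22)^2 - 4*111 = 40.0
Eigenvalues: lambda_1 = 7.8377, lambda_2 = 14.1623
The function is convex.

1


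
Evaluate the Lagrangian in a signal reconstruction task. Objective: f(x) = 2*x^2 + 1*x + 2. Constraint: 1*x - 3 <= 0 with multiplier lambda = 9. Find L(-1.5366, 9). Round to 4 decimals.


Step 1: Evaluate f(x).
f(-1.5366) = 2*(-1.5366)^2 + 1*(-1.5366) + 2 = 5.1857
Step 2: Evaluate g(x).
g(-1.5366) = 1*-1.5366 - 3 = -4.5366
Step 3: Compute Lagrangian.
L = 5.1857 + 9*-4.5366 = -35.6437


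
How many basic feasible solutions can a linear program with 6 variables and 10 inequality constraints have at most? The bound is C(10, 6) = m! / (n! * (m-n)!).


Each vertex corresponds to some choice of n active constraints out of m, so the number of vertices is at most C(m, n) = m! / (n!(m-n)!).
m = 10, n = 6
Numerator: 10 * 9 * 8 * 7 * 6 * 5
Denominator: 6! = 720
C(10, 6) = 210


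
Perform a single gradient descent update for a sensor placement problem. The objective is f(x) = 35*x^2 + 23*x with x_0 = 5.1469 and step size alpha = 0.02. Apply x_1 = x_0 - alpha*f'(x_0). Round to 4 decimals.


We compute the gradient at x_0 and apply the update.
f'(x) = 70*x + 23
f'(5.1469) = 70*5.1469 + 23 = 383.283
x_1 = 5.1469 - 0.02*383.283 = -2.5188


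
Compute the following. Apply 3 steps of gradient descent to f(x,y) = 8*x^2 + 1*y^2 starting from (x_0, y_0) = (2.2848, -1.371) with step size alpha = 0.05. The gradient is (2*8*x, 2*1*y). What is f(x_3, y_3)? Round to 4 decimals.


Gradient descent on f(x,y) = 8*x^2 + 1*y^2.
Starting point: (2.2848, -1.371), alpha = 0.05
Step 1: grad_x = 2*8*2.2848 = 36.5568, grad_y = 2*1*-1.371 = -2.742
  x_1 = 2.2848 - 0.05*36.5568 = 0.457
  y_1 = -1.371 - 0.05*-2.742 = -1.2339
Step 2: grad_x = 2*8*0.457 = 7.3114, grad_y = 2*1*-1.2339 = -2.4678
  x_2 = 0.457 - 0.05*7.3114 = 0.0914
  y_2 = -1.2339 - 0.05*-2.4678 = -1.1105
Step 3: grad_x = 2*8*0.0914 = 1.4623, grad_y = 2*1*-1.1105 = -2.221
  x_3 = 0.0914 - 0.05*1.4623 = 0.0183
  y_3 = -1.1105 - 0.05*-2.221 = -0.9995
f(0.0183, -0.9995) = 8*0.0183^2 + 1*(-0.9995)^2 = 1.0016


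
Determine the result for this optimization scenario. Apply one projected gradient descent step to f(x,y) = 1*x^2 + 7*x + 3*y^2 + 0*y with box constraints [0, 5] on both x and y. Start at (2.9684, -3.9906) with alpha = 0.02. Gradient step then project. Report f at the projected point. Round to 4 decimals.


Step 1: Compute gradient at (2.9684, -3.9906).
grad_x = 2*1*2.9684 + 7 = 12.9368
grad_y = 2*3*-3.9906 + 0 = -23.9436
Step 2: Gradient step.
x_raw = 2.9684 - 0.02*12.9368 = 2.7097
y_raw = -3.9906 - 0.02*-23.9436 = -3.5117
Step 3: Project onto [0, 5].
x_proj = clip(2.7097) = 2.7097
y_proj = clip(-3.5117) = 0.0
Step 4: Evaluate f.
f(2.7097, 0.0) = 26.3099


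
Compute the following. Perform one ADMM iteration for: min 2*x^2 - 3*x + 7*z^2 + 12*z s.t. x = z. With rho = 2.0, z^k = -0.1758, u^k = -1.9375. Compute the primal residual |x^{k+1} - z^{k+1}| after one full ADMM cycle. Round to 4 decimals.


ADMM iteration with rho = 2.0, z^k = -0.1758, u^k = -1.9375
Step 1: x-update.
Minimize 2*x^2 - 3*x + (2.0/2)*(x + 0.1758 - 1.9375)^2
FOC: (2*2 + 2.0)*x = 3 + 2.0*(-0.1758 + 1.9375)
x^{k+1} = 1.0872
Step 2: z-update.
Minimize 7*z^2 + 12*z + (2.0/2)*(1.0872 - z - 1.9375)^2
FOC: (2*7 + 2.0)*z = -12 + 2.0*(1.0872 - 1.9375)
z^{k+1} = -0.8563
Step 3: u-update.
u^{k+1} = -1.9375 + 1.0872 + 0.8563 = 0.006
Step 4: Primal residual = |1.0872 + 0.8563| = 1.9435


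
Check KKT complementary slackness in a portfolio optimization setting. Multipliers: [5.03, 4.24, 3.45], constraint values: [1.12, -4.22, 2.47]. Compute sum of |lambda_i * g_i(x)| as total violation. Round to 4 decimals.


KKT complementary slackness check:
lambda_1 * g_1 = 5.03 * 1.12 = 5.6336
lambda_2 * g_2 = 4.24 * -4.22 = -17.8928
lambda_3 * g_3 = 3.45 * 2.47 = 8.5215
Total violation = 5.6336 + 17.8928 + 8.5215 = 32.0479


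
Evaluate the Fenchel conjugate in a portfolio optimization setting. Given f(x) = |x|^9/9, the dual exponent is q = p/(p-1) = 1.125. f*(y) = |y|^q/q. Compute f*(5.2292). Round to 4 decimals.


The conjugate exponent q satisfies 1/p + 1/q = 1.
p = 9, so q = 9/(9 - 1) = 1.125
|y|^q = 5.2292^1.125 = 6.4304
f*(5.2292) = 6.4304 / 1.125 = 5.7159


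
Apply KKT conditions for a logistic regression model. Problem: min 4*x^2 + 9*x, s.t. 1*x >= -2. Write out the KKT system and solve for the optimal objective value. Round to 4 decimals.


Step 1: Try lambda = 0 (constraint inactive).
Stationarity: 2*4*x + 9 = 0
x* = -9/(2*4) = -1.125
Check constraint: 1*-1.125 = -1.125 >= -2 -- satisfied.
Step 2: Compute optimal value.
f(x*) = 4*(-1.125)^2 + 9*(-1.125) = -5.0625


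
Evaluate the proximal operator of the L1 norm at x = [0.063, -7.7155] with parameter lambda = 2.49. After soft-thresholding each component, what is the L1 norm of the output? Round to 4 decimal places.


Soft-thresholding with lambda = 2.49:
prox(0.063) = sign(0.063)*max(|0.063| - 2.49, 0) = 0.0
prox(-7.7155) = sign(-7.7155)*max(|-7.7155| - 2.49, 0) = -5.2255
prox(x) = [0.0, -5.2255]
||prox(x)||_1 = 0.0 + 5.2255 = 5.2255


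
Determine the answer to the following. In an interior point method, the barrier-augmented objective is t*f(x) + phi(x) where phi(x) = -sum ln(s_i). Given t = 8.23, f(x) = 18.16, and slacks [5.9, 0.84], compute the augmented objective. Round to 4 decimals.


Step 1: Compute log-barrier.
ln values: [1.775, -0.1744]
phi = -(1.775 - 0.1744) = -1.6006
Step 2: Compute augmented objective.
t*f(x) = 8.23*18.16 = 149.4568
Total = 149.4568 - 1.6006 = 147.8562


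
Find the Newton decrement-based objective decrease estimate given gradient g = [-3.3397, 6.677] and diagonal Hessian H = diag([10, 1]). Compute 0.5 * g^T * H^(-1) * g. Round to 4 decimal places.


Step 1: H is diagonal, so H^(-1) * g = [-0.334, 6.677].
Step 2: g^T H^(-1) g = sum_i g_i^2 / H_ii
  = (-3.3397)^2/10 + (6.677)^2/1
  = 1.1154 + 44.5823 = 45.6977
Step 3: Objective decrease = 0.5 * g^T H^(-1) g = 22.8488


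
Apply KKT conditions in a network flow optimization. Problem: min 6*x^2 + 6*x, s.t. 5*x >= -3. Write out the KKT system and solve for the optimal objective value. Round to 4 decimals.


Step 1: Try lambda = 0 (constraint inactive).
Stationarity: 2*6*x + 6 = 0
x* = -6/(2*6) = -0.5
Check constraint: 5*-0.5 = -2.5 >= -3 -- satisfied.
Step 2: Compute optimal value.
f(x*) = 6*(-0.5)^2 + 6*(-0.5) = -1.5


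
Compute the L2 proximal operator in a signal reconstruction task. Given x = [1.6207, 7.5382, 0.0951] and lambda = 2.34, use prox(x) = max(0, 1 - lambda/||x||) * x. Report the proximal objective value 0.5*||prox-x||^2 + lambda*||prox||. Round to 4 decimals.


Step 1: Compute ||x||.
||x|| = 7.711
Step 2: Compute scaling factor.
scale = max(0, 1 - 2.34/7.711) = 0.6965
Step 3: prox(x) = [1.1289, 5.2507, 0.0662]
||prox(x)|| = 5.371
Step 4: Proximal objective.
0.5*||prox-x||^2 = 2.7378
lambda*||prox|| = 12.5681
Total = 15.306


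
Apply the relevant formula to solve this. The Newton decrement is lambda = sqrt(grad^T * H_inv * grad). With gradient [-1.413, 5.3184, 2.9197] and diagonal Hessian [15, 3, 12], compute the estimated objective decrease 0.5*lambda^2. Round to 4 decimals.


Step 1: H is diagonal, so H^(-1) * g = [-0.0942, 1.7728, 0.2433].
Step 2: g^T H^(-1) g = sum_i g_i^2 / H_ii
  = (-1.413)^2/15 + (5.3184)^2/3 + (2.9197)^2/12
  = 0.1331 + 9.4285 + 0.7104 = 10.272
Step 3: Objective decrease = 0.5 * g^T H^(-1) g = 5.136


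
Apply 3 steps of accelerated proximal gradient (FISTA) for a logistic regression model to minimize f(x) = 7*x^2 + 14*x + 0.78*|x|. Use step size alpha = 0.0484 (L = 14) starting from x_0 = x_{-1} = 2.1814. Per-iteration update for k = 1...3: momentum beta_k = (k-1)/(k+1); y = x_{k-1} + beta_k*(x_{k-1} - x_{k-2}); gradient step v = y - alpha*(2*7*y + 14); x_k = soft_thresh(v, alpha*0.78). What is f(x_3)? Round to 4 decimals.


FISTA on f(x) = 7*x^2 + 14*x + 0.78*|x|
L = 14, alpha = 0.0484
Iteration 1: beta = 0.0, y = 2.1814 + 0.0*(2.1814 - 2.1814) = 2.1814
  grad(y) = 44.5396, v = y - alpha*grad = 0.0257
  prox(v) = soft_thresh(0.0257, 0.0378) = 0.0
Iteration 2: beta = 0.3333, y = 0.0 + 0.3333*(0.0 - 2.1814) = -0.7271
  grad(y) = 3.8201, v = y - alpha*grad = -0.912
  prox(v) = soft_thresh(-0.912, 0.0378) = -0.8743
Iteration 3: beta = 0.5, y = -0.8743 + 0.5*(-0.8743 - 0.0) = -1.3114
  grad(y) = -4.3598, v = y - alpha*grad = -1.1004
  prox(v) = soft_thresh(-1.1004, 0.0378) = -1.0626
f(x_3) = 7*(-1.0626)^2 + 14*(-1.0626) + 0.78*|-1.0626| = -6.1437


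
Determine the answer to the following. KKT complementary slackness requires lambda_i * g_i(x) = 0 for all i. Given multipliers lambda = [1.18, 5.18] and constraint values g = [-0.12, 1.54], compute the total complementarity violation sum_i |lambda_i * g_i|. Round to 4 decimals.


KKT complementary slackness check:
lambda_1 * g_1 = 1.18 * -0.12 = -0.1416
lambda_2 * g_2 = 5.18 * 1.54 = 7.9772
Total violation = 0.1416 + 7.9772 = 8.1188


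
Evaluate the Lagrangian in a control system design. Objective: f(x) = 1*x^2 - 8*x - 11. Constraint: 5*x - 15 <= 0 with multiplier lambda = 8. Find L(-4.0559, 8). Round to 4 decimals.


Step 1: Evaluate f(x).
f(-4.0559) = 1*(-4.0559)^2 - 8*(-4.0559) - 11 = 37.8975
Step 2: Evaluate g(x).
g(-4.0559) = 5*-4.0559 - 15 = -35.2795
Step 3: Compute Lagrangian.
L = 37.8975 + 8*-35.2795 = -244.3385


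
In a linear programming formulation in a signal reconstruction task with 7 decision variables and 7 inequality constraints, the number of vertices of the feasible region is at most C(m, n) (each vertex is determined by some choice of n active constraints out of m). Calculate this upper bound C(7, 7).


Each vertex corresponds to some choice of n active constraints out of m, so the number of vertices is at most C(m, n) = m! / (n!(m-n)!).
m = 7, n = 7
Numerator: 7 * 6 * 5 * 4 * 3 * 2 * 1
Denominator: 7! = 5040
C(7, 7) = 1


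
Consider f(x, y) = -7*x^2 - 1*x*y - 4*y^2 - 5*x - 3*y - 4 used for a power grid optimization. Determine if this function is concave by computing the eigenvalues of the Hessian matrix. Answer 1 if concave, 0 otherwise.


The Hessian of f(x,y) = -7*x^2 - 1*x*y - 4*y^2 - 5*x - 3*y - 4 is:
H = [[-14, -1], [-1, -8]]
Trace = -14 - 8 = -22
Determinant = -14*-8 - (-1)^2 = 111
Discriminant = (-22)^2 - 4*111 = 40.0
Eigenvalues: lambda_1 = -14.1623, lambda_2 = -7.8377
The function is concave.

1


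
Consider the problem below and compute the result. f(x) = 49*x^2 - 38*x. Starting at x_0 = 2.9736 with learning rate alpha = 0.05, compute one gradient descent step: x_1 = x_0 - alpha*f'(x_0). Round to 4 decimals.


We compute the gradient at x_0 and apply the update.
f'(x) = 98*x - 38
f'(2.9736) = 98*2.9736 - 38 = 253.4128
x_1 = 2.9736 - 0.05*253.4128 = -9.697


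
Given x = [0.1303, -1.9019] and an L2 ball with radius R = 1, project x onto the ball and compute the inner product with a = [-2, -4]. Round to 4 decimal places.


Step 1: Compute ||x|| (intermediates to 6 decimals).
||x|| = sqrt(0.1303^2 + (-1.9019)^2) = 1.906358
Step 2: Project.
Since ||x|| > R, scale = R/||x|| = 1/1.906358 = 0.52456, proj(x) = scale * x
proj(x) = [0.06835, -0.997661]
Step 3: Dot product.
a^T * proj(x) = -2*0.06835 - 4*(-0.997661) = 3.8539


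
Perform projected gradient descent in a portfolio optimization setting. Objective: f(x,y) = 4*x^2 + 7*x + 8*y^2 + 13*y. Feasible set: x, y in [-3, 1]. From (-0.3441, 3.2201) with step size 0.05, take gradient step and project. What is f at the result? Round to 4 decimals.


Step 1: Compute gradient at (-0.3441, 3.2201).
grad_x = 2*4*-0.3441 + 7 = 4.2472
grad_y = 2*8*3.2201 + 13 = 64.5216
Step 2: Gradient step.
x_raw = -0.3441 - 0.05*4.2472 = -0.5565
y_raw = 3.2201 - 0.05*64.5216 = -0.006
Step 3: Project onto [-3, 1].
x_proj = clip(-0.5565) = -0.5565
y_proj = clip(-0.006) = -0.006
Step 4: Evaluate f.
f(-0.5565, -0.006) = -2.7341


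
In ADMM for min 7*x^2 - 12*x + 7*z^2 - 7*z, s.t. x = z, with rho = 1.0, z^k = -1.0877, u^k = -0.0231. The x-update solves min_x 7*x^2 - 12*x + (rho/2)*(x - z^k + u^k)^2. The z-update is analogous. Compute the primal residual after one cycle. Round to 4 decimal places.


ADMM iteration with rho = 1.0, z^k = -1.0877, u^k = -0.0231
Step 1: x-update.
Minimize 7*x^2 - 12*x + (1.0/2)*(x + 1.0877 - 0.0231)^2
FOC: (2*7 + 1.0)*x = 12 + 1.0*(-1.0877 + 0.0231)
x^{k+1} = 0.729
Step 2: z-update.
Minimize 7*z^2 - 7*z + (1.0/2)*(0.729 - z - 0.0231)^2
FOC: (2*7 + 1.0)*z = 7 + 1.0*(0.729 - 0.0231)
z^{k+1} = 0.5137
Step 3: u-update.
u^{k+1} = -0.0231 + 0.729 - 0.5137 = 0.1922
Step 4: Primal residual = |0.729 - 0.5137| = 0.2153


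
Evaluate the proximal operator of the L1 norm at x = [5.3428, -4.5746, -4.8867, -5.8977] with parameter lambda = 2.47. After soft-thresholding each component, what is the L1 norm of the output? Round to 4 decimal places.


Soft-thresholding with lambda = 2.47:
prox(5.3428) = sign(5.3428)*max(|5.3428| - 2.47, 0) = 2.8728
prox(-4.5746) = sign(-4.5746)*max(|-4.5746| - 2.47, 0) = -2.1046
prox(-4.8867) = sign(-4.8867)*max(|-4.8867| - 2.47, 0) = -2.4167
prox(-5.8977) = sign(-5.8977)*max(|-5.8977| - 2.47, 0) = -3.4277
prox(x) = [2.8728, -2.1046, -2.4167, -3.4277]
||prox(x)||_1 = 2.8728 + 2.1046 + 2.4167 + 3.4277 = 10.8218


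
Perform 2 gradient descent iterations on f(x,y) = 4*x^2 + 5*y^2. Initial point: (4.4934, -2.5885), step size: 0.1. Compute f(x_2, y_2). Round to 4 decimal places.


Gradient descent on f(x,y) = 4*x^2 + 5*y^2.
Starting point: (4.4934, -2.5885), alpha = 0.1
Step 1: grad_x = 2*4*4.4934 = 35.9472, grad_y = 2*5*-2.5885 = -25.885
  x_1 = 4.4934 - 0.1*35.9472 = 0.8987
  y_1 = -2.5885 - 0.1*-25.885 = 0.0
Step 2: grad_x = 2*4*0.8987 = 7.1894, grad_y = 2*5*0.0 = 0.0
  x_2 = 0.8987 - 0.1*7.1894 = 0.1797
  y_2 = 0.0 - 0.1*0.0 = 0.0
f(0.1797, 0.0) = 4*0.1797^2 + 5*0.0^2 = 0.1292


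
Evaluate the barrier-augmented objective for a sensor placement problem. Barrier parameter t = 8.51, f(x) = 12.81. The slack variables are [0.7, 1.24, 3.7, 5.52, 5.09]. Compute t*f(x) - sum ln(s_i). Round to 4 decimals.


Step 1: Compute log-barrier.
ln values: [-0.3567, 0.2151, 1.3083, 1.7084, 1.6273]
phi = -(-0.3567 + 0.2151 + 1.3083 + 1.7084 + 1.6273) = -4.5024
Step 2: Compute augmented objective.
t*f(x) = 8.51*12.81 = 109.0131
Total = 109.0131 - 4.5024 = 104.5107


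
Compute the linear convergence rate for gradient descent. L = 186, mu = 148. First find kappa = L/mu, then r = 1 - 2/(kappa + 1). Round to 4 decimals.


Step 1: Compute the condition number.
kappa = L/mu = 186/148 = 1.2568
Step 2: Compute the convergence rate.
r = 1 - 2/(kappa + 1) = 1 - 2*mu/(L + mu) = (L - mu)/(L + mu) = 38/334 = 0.1138


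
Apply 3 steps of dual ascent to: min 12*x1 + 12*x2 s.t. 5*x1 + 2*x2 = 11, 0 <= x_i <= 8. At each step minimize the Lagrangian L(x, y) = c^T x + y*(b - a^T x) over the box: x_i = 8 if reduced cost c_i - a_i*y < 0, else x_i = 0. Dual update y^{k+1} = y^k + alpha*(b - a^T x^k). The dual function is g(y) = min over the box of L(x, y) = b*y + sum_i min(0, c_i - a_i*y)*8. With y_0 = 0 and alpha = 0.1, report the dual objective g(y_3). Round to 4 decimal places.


Dual ascent for LP: min 12*x1 + 12*x2, 5*x1 + 2*x2 = 11, 0 <= x_i <= 8
Step 1: y^k = 0.0, reduced costs: (12.0, 12.0)
  x^k = (0.0, 0.0), subgradient = b - a^T x = 11.0
  y^{k+1} = 0.0 + 0.1*11.0 = 1.1
Step 2: y^k = 1.1, reduced costs: (6.5, 9.8)
  x^k = (0.0, 0.0), subgradient = b - a^T x = 11.0
  y^{k+1} = 1.1 + 0.1*11.0 = 2.2
Step 3: y^k = 2.2, reduced costs: (1.0, 7.6)
  x^k = (0.0, 0.0), subgradient = b - a^T x = 11.0
  y^{k+1} = 2.2 + 0.1*11.0 = 3.3
Dual objective at y_3 = 3.3: reduced costs (-4.5, 5.4), box minimizer x = (8.0, 0.0)
g(y_3) = b*y + (c1 - a1*y)*x1 + (c2 - a2*y)*x2 = 11*3.3 + (-4.5)*8.0 + 5.4*0.0 = 36.3 - 36.0 + 0.0 = 0.3


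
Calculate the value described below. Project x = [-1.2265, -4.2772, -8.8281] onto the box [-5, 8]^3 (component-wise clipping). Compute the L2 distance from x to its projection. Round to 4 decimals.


Project each component onto [-5, 8].
clip(-1.2265) = -1.2265, clip(-4.2772) = -4.2772, clip(-8.8281) = -5.0
Projection = [-1.2265, -4.2772, -5.0]
Squared diffs: [0.0, 0.0, 14.6543]
Distance = sqrt(14.6543) = 3.8281


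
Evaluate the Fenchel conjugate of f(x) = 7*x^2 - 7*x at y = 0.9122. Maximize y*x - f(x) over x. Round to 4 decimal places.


f*(y) = sup_x {y*x - a*x^2 - b*x} = sup_x {(y-b)*x - a*x^2}
FOC: (y - b) - 2a*x = 0 => x* = (y - b)/(2a)
x* = (0.9122 + 7)/(2*7) = 0.5652
f*(0.9122) = (y-b)^2/(4a) = (0.9122 + 7)^2/(4*7)
= 62.6029/28 = 2.2358


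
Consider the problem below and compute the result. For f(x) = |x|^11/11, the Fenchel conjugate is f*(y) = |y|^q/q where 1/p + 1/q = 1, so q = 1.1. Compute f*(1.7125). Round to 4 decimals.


The conjugate exponent q satisfies 1/p + 1/q = 1.
p = 11, so q = 11/(11 - 1) = 1.1
|y|^q = 1.7125^1.1 = 1.8071
f*(1.7125) = 1.8071 / 1.1 = 1.6429


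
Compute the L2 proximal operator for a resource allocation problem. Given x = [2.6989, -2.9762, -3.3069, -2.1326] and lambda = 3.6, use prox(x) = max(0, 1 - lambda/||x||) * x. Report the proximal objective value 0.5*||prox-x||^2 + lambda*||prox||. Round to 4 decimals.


Step 1: Compute ||x||.
||x|| = 5.6236
Step 2: Compute scaling factor.
scale = max(0, 1 - 3.6/5.6236) = 0.3598
Step 3: prox(x) = [0.9712, -1.071, -1.19, -0.7674]
||prox(x)|| = 2.0236
Step 4: Proximal objective.
0.5*||prox-x||^2 = 6.48
lambda*||prox|| = 7.285
Total = 13.7651


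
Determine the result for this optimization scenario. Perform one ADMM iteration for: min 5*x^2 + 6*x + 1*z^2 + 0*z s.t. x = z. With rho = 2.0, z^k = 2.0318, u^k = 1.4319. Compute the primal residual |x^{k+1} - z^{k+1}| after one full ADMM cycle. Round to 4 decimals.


ADMM iteration with rho = 2.0, z^k = 2.0318, u^k = 1.4319
Step 1: x-update.
Minimize 5*x^2 + 6*x + (2.0/2)*(x - 2.0318 + 1.4319)^2
FOC: (2*5 + 2.0)*x = -6 + 2.0*(2.0318 - 1.4319)
x^{k+1} = -0.4
Step 2: z-update.
Minimize 1*z^2 + 0*z + (2.0/2)*(-0.4 - z + 1.4319)^2
FOC: (2*1 + 2.0)*z = 0 + 2.0*(-0.4 + 1.4319)
z^{k+1} = 0.5159
Step 3: u-update.
u^{k+1} = 1.4319 - 0.4 - 0.5159 = 0.5159
Step 4: Primal residual = |-0.4 - 0.5159| = 0.916


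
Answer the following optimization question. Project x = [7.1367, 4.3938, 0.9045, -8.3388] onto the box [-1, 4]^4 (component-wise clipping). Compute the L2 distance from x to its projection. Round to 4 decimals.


Project each component onto [-1, 4].
clip(7.1367) = 4.0, clip(4.3938) = 4.0, clip(0.9045) = 0.9045, clip(-8.3388) = -1.0
Projection = [4.0, 4.0, 0.9045, -1.0]
Squared diffs: [9.8389, 0.1551, 0.0, 53.858]
Distance = sqrt(63.852) = 7.9907


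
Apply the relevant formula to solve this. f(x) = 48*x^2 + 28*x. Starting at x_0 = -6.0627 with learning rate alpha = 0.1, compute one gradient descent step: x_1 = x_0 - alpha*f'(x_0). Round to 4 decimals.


We compute the gradient at x_0 and apply the update.
f'(x) = 96*x + 28
f'(-6.0627) = 96*-6.0627 + 28 = -554.0192
x_1 = -6.0627 - 0.1*-554.0192 = 49.3392


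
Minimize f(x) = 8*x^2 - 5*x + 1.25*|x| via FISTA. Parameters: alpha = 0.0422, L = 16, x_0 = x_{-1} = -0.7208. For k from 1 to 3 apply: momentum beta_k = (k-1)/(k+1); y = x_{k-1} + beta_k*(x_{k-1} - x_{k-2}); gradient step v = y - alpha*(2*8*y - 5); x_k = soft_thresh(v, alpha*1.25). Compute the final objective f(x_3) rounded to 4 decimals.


FISTA on f(x) = 8*x^2 - 5*x + 1.25*|x|
L = 16, alpha = 0.0422
Iteration 1: beta = 0.0, y = -0.7208 + 0.0*(-0.7208 + 0.7208) = -0.7208
  grad(y) = -16.5328, v = y - alpha*grad = -0.0231
  prox(v) = soft_thresh(-0.0231, 0.0528) = 0.0
Iteration 2: beta = 0.3333, y = 0.0 + 0.3333*(0.0 + 0.7208) = 0.2403
  grad(y) = -1.1557, v = y - alpha*grad = 0.289
  prox(v) = soft_thresh(0.289, 0.0528) = 0.2363
Iteration 3: beta = 0.5, y = 0.2363 + 0.5*(0.2363 - 0.0) = 0.3544
  grad(y) = 0.6709, v = y - alpha*grad = 0.3261
  prox(v) = soft_thresh(0.3261, 0.0528) = 0.2734
f(x_3) = 8*0.2734^2 - 5*0.2734 + 1.25*|0.2734| = -0.4273


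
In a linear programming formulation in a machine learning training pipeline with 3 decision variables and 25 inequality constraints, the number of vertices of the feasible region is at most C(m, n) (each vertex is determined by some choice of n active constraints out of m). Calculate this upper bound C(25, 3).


Each vertex corresponds to some choice of n active constraints out of m, so the number of vertices is at most C(m, n) = m! / (n!(m-n)!).
m = 25, n = 3
Numerator: 25 * 24 * 23
Denominator: 3! = 6
C(25, 3) = 2300


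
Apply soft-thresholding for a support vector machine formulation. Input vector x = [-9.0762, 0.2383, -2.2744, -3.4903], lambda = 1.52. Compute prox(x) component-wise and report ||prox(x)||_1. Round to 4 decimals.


Soft-thresholding with lambda = 1.52:
prox(-9.0762) = sign(-9.0762)*max(|-9.0762| - 1.52, 0) = -7.5562
prox(0.2383) = sign(0.2383)*max(|0.2383| - 1.52, 0) = 0.0
prox(-2.2744) = sign(-2.2744)*max(|-2.2744| - 1.52, 0) = -0.7544
prox(-3.4903) = sign(-3.4903)*max(|-3.4903| - 1.52, 0) = -1.9703
prox(x) = [-7.5562, 0.0, -0.7544, -1.9703]
||prox(x)||_1 = 7.5562 + 0.0 + 0.7544 + 1.9703 = 10.2809


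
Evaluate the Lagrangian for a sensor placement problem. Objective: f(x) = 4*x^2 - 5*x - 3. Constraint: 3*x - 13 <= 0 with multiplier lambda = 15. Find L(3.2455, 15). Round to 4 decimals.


Step 1: Evaluate f(x).
f(3.2455) = 4*3.2455^2 - 5*3.2455 - 3 = 22.9056
Step 2: Evaluate g(x).
g(3.2455) = 3*3.2455 - 13 = -3.2635
Step 3: Compute Lagrangian.
L = 22.9056 + 15*-3.2635 = -26.0469


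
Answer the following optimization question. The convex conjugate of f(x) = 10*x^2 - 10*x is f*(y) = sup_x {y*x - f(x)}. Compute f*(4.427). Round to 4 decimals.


f*(y) = sup_x {y*x - a*x^2 - b*x} = sup_x {(y-b)*x - a*x^2}
FOC: (y - b) - 2a*x = 0 => x* = (y - b)/(2a)
x* = (4.427 + 10)/(2*10) = 0.7214
f*(4.427) = (y-b)^2/(4a) = (4.427 + 10)^2/(4*10)
= 208.1383/40 = 5.2035


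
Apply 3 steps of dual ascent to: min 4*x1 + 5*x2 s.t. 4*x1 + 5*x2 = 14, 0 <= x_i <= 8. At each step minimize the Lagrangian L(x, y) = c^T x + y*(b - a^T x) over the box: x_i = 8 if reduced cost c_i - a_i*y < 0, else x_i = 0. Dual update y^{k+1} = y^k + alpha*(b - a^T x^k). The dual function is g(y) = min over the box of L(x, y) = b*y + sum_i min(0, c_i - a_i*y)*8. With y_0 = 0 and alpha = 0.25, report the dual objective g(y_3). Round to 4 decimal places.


Dual ascent for LP: min 4*x1 + 5*x2, 4*x1 + 5*x2 = 14, 0 <= x_i <= 8
Step 1: y^k = 0.0, reduced costs: (4.0, 5.0)
  x^k = (0.0, 0.0), subgradient = b - a^T x = 14.0
  y^{k+1} = 0.0 + 0.25*14.0 = 3.5
Step 2: y^k = 3.5, reduced costs: (-10.0, -12.5)
  x^k = (8.0, 8.0), subgradient = b - a^T x = -58.0
  y^{k+1} = 3.5 + 0.25*-58.0 = -11.0
Step 3: y^k = -11.0, reduced costs: (48.0, 60.0)
  x^k = (0.0, 0.0), subgradient = b - a^T x = 14.0
  y^{k+1} = -11.0 + 0.25*14.0 = -7.5
Dual objective at y_3 = -7.5: reduced costs (34.0, 42.5), box minimizer x = (0.0, 0.0)
g(y_3) = b*y + (c1 - a1*y)*x1 + (c2 - a2*y)*x2 = 14*(-7.5) + 34.0*0.0 + 42.5*0.0 = -105.0 + 0.0 + 0.0 = -105.0


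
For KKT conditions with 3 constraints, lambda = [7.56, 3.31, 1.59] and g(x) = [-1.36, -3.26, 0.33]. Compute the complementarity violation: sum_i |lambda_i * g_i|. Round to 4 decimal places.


KKT complementary slackness check:
lambda_1 * g_1 = 7.56 * -1.36 = -10.2816
lambda_2 * g_2 = 3.31 * -3.26 = -10.7906
lambda_3 * g_3 = 1.59 * 0.33 = 0.5247
Total violation = 10.2816 + 10.7906 + 0.5247 = 21.5969


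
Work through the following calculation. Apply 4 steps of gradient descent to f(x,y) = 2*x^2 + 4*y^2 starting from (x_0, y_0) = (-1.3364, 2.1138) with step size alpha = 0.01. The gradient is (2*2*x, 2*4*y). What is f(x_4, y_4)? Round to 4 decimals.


Gradient descent on f(x,y) = 2*x^2 + 4*y^2.
Starting point: (-1.3364, 2.1138), alpha = 0.01
Step 1: grad_x = 2*2*-1.3364 = -5.3456, grad_y = 2*4*2.1138 = 16.9104
  x_1 = -1.3364 - 0.01*-5.3456 = -1.2829
  y_1 = 2.1138 - 0.01*16.9104 = 1.9447
Step 2: grad_x = 2*2*-1.2829 = -5.1318, grad_y = 2*4*1.9447 = 15.5576
  x_2 = -1.2829 - 0.01*-5.1318 = -1.2316
  y_2 = 1.9447 - 0.01*15.5576 = 1.7891
Step 3: grad_x = 2*2*-1.2316 = -4.9265, grad_y = 2*4*1.7891 = 14.313
  x_3 = -1.2316 - 0.01*-4.9265 = -1.1824
  y_3 = 1.7891 - 0.01*14.313 = 1.646
Step 4: grad_x = 2*2*-1.1824 = -4.7294, grad_y = 2*4*1.646 = 13.1679
  x_4 = -1.1824 - 0.01*-4.7294 = -1.1351
  y_4 = 1.646 - 0.01*13.1679 = 1.5143
f(-1.1351, 1.5143) = 2*(-1.1351)^2 + 4*1.5143^2 = 11.7493


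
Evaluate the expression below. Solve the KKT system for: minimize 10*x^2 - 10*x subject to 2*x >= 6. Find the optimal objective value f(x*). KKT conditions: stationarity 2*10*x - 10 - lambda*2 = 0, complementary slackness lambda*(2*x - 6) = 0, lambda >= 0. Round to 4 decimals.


Step 1: Try lambda = 0 (constraint inactive).
x_unc = 10/(2*10) = 0.5
Check: 2*0.5 = 1.0 < 6 -- violated!
Step 2: Constraint must be active: 2*x = 6
x* = 6/2 = 3.0
lambda = (2*10*3.0 - 10)/2 = 25.0
Step 3: Compute optimal value.
f(x*) = 10*3.0^2 - 10*3.0 = 60.0


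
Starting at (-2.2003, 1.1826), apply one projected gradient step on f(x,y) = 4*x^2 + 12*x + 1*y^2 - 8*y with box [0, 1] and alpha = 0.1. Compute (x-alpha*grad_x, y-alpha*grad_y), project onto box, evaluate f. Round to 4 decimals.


Step 1: Compute gradient at (-2.2003, 1.1826).
grad_x = 2*4*-2.2003 + 12 = -5.6024
grad_y = 2*1*1.1826 - 8 = -5.6348
Step 2: Gradient step.
x_raw = -2.2003 - 0.1*-5.6024 = -1.6401
y_raw = 1.1826 - 0.1*-5.6348 = 1.7461
Step 3: Project onto [0, 1].
x_proj = clip(-1.6401) = 0.0
y_proj = clip(1.7461) = 1.0
Step 4: Evaluate f.
f(0.0, 1.0) = -7.0


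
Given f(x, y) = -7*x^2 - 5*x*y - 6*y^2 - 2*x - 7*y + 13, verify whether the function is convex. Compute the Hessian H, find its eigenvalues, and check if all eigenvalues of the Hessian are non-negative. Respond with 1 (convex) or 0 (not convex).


The Hessian of f(x,y) = -7*x^2 - 5*x*y - 6*y^2 - 2*x - 7*y + 13 is:
H = [[-14, -5], [-5, -12]]
Trace = -14 - 12 = -26
Determinant = -14*-12 - (-5)^2 = 143
Discriminant = (-26)^2 - 4*143 = 104.0
Eigenvalues: lambda_1 = -18.099, lambda_2 = -7.901
The function is not convex.

0


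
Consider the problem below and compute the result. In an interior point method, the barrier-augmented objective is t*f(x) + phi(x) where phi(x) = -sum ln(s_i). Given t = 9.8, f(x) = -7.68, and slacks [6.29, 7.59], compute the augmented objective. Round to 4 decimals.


Step 1: Compute log-barrier.
ln values: [1.839, 2.0268]
phi = -(1.839 + 2.0268) = -3.8658
Step 2: Compute augmented objective.
t*f(x) = 9.8*-7.68 = -75.264
Total = -75.264 - 3.8658 = -79.1298


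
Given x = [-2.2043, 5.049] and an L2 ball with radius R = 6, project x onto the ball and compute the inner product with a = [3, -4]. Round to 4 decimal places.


Step 1: Compute ||x|| (intermediates to 6 decimals).
||x|| = sqrt((-2.2043)^2 + 5.049^2) = 5.509205
Step 2: Project.
Since ||x|| <= R, proj = x (no scaling needed).
proj(x) = [-2.2043, 5.049]
Step 3: Dot product.
a^T * proj(x) = 3*(-2.2043) - 4*5.049 = -26.8089


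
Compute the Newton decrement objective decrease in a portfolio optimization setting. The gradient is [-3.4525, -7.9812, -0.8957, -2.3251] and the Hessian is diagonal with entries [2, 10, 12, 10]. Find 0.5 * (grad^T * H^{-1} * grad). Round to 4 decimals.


Step 1: H is diagonal, so H^(-1) * g = [-1.7263, -0.7981, -0.0746, -0.2325].
Step 2: g^T H^(-1) g = sum_i g_i^2 / H_ii
  = (-3.4525)^2/2 + (-7.9812)^2/10 + (-0.8957)^2/12 + (-2.3251)^2/10
  = 5.9599 + 6.37 + 0.0669 + 0.5406 = 12.9373
Step 3: Objective decrease = 0.5 * g^T H^(-1) g = 6.4686


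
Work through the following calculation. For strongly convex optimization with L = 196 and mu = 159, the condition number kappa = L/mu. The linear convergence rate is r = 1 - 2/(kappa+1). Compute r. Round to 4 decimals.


Step 1: Compute the condition number.
kappa = L/mu = 196/159 = 1.2327
Step 2: Compute the convergence rate.
r = 1 - 2/(kappa + 1) = 1 - 2*mu/(L + mu) = (L - mu)/(L + mu) = 37/355 = 0.1042


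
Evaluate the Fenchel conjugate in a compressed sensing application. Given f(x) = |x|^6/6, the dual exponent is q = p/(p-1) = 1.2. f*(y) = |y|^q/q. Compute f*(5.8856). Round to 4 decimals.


The conjugate exponent q satisfies 1/p + 1/q = 1.
p = 6, so q = 6/(6 - 1) = 1.2
|y|^q = 5.8856^1.2 = 8.3897
f*(5.8856) = 8.3897 / 1.2 = 6.9915


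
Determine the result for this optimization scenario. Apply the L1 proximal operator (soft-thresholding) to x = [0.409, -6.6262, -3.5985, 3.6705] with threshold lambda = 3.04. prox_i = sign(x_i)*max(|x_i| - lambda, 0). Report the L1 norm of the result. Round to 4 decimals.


Soft-thresholding with lambda = 3.04:
prox(0.409) = sign(0.409)*max(|0.409| - 3.04, 0) = 0.0
prox(-6.6262) = sign(-6.6262)*max(|-6.6262| - 3.04, 0) = -3.5862
prox(-3.5985) = sign(-3.5985)*max(|-3.5985| - 3.04, 0) = -0.5585
prox(3.6705) = sign(3.6705)*max(|3.6705| - 3.04, 0) = 0.6305
prox(x) = [0.0, -3.5862, -0.5585, 0.6305]
||prox(x)||_1 = 0.0 + 3.5862 + 0.5585 + 0.6305 = 4.7752


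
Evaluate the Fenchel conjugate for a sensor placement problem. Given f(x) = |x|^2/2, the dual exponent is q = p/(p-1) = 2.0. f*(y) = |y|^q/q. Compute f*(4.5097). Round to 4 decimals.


The conjugate exponent q satisfies 1/p + 1/q = 1.
p = 2, so q = 2/(2 - 1) = 2.0
|y|^q = 4.5097^2.0 = 20.3374
f*(4.5097) = 20.3374 / 2.0 = 10.1687


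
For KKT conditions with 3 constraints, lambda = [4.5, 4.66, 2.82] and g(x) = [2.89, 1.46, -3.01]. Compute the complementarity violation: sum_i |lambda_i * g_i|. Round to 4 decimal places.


KKT complementary slackness check:
lambda_1 * g_1 = 4.5 * 2.89 = 13.005
lambda_2 * g_2 = 4.66 * 1.46 = 6.8036
lambda_3 * g_3 = 2.82 * -3.01 = -8.4882
Total violation = 13.005 + 6.8036 + 8.4882 = 28.2968


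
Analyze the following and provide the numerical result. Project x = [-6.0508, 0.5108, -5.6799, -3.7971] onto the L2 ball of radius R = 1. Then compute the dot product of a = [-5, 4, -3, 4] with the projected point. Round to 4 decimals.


Step 1: Compute ||x|| (intermediates to 6 decimals).
||x|| = sqrt((-6.0508)^2 + 0.5108^2 + (-5.6799)^2 + (-3.7971)^2) = 9.140696
Step 2: Project.
Since ||x|| > R, scale = R/||x|| = 1/9.140696 = 0.109401, proj(x) = scale * x
proj(x) = [-0.661964, 0.055882, -0.621387, -0.415407]
Step 3: Dot product.
a^T * proj(x) = -5*(-0.661964) + 4*0.055882 - 3*(-0.621387) + 4*(-0.415407) = 3.7359


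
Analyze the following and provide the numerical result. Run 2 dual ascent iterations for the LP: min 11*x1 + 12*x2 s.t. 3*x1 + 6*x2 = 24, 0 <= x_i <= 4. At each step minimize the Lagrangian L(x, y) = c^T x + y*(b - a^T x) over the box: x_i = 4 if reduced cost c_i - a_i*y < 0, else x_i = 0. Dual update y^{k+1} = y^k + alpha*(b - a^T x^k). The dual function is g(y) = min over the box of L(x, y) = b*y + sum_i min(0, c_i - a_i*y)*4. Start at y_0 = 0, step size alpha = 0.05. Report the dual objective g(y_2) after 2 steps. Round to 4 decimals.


Dual ascent for LP: min 11*x1 + 12*x2, 3*x1 + 6*x2 = 24, 0 <= x_i <= 4
Step 1: y^k = 0.0, reduced costs: (11.0, 12.0)
  x^k = (0.0, 0.0), subgradient = b - a^T x = 24.0
  y^{k+1} = 0.0 + 0.05*24.0 = 1.2
Step 2: y^k = 1.2, reduced costs: (7.4, 4.8)
  x^k = (0.0, 0.0), subgradient = b - a^T x = 24.0
  y^{k+1} = 1.2 + 0.05*24.0 = 2.4
Dual objective at y_2 = 2.4: reduced costs (3.8, -2.4), box minimizer x = (0.0, 4.0)
g(y_2) = b*y + (c1 - a1*y)*x1 + (c2 - a2*y)*x2 = 24*2.4 + 3.8*0.0 + (-2.4)*4.0 = 57.6 + 0.0 - 9.6 = 48.0


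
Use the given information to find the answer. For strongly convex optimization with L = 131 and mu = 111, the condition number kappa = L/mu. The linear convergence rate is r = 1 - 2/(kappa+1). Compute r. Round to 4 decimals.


Step 1: Compute the condition number.
kappa = L/mu = 131/111 = 1.1802
Step 2: Compute the convergence rate.
r = 1 - 2/(kappa + 1) = 1 - 2*mu/(L + mu) = (L - mu)/(L + mu) = 20/242 = 0.0826


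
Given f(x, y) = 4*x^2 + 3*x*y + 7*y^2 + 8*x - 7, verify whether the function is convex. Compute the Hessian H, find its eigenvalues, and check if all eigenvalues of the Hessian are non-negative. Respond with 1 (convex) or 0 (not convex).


The Hessian of f(x,y) = 4*x^2 + 3*x*y + 7*y^2 + 8*x - 7 is:
H = [[8, 3], [3, 14]]
Trace = 8 + 14 = 22
Determinant = 8*14 - (3)^2 = 103
Discriminant = (22)^2 - 4*103 = 72.0
Eigenvalues: lambda_1 = 6.7574, lambda_2 = 15.2426
The function is convex.

1


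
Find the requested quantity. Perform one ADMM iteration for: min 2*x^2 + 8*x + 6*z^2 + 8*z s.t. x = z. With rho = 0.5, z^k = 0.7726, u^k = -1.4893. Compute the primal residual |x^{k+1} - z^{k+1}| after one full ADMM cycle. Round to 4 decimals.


ADMM iteration with rho = 0.5, z^k = 0.7726, u^k = -1.4893
Step 1: x-update.
Minimize 2*x^2 + 8*x + (0.5/2)*(x - 0.7726 - 1.4893)^2
FOC: (2*2 + 0.5)*x = -8 + 0.5*(0.7726 + 1.4893)
x^{k+1} = -1.5265
Step 2: z-update.
Minimize 6*z^2 + 8*z + (0.5/2)*(-1.5265 - z - 1.4893)^2
FOC: (2*6 + 0.5)*z = -8 + 0.5*(-1.5265 - 1.4893)
z^{k+1} = -0.7606
Step 3: u-update.
u^{k+1} = -1.4893 - 1.5265 + 0.7606 = -2.2551
Step 4: Primal residual = |-1.5265 + 0.7606| = 0.7658


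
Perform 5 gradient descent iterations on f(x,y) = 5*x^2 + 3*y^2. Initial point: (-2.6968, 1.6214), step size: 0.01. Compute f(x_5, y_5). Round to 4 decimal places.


Gradient descent on f(x,y) = 5*x^2 + 3*y^2.
Starting point: (-2.6968, 1.6214), alpha = 0.01
Step 1: grad_x = 2*5*-2.6968 = -26.968, grad_y = 2*3*1.6214 = 9.7284
  x_1 = -2.6968 - 0.01*-26.968 = -2.4271
  y_1 = 1.6214 - 0.01*9.7284 = 1.5241
Step 2: grad_x = 2*5*-2.4271 = -24.2712, grad_y = 2*3*1.5241 = 9.1447
  x_2 = -2.4271 - 0.01*-24.2712 = -2.1844
  y_2 = 1.5241 - 0.01*9.1447 = 1.4327
Step 3: grad_x = 2*5*-2.1844 = -21.8441, grad_y = 2*3*1.4327 = 8.596
  x_3 = -2.1844 - 0.01*-21.8441 = -1.966
  y_3 = 1.4327 - 0.01*8.596 = 1.3467
Step 4: grad_x = 2*5*-1.966 = -19.6597, grad_y = 2*3*1.3467 = 8.0803
  x_4 = -1.966 - 0.01*-19.6597 = -1.7694
  y_4 = 1.3467 - 0.01*8.0803 = 1.2659
Step 5: grad_x = 2*5*-1.7694 = -17.6937, grad_y = 2*3*1.2659 = 7.5954
  x_5 = -1.7694 - 0.01*-17.6937 = -1.5924
  y_5 = 1.2659 - 0.01*7.5954 = 1.19
f(-1.5924, 1.19) = 5*(-1.5924)^2 + 3*1.19^2 = 16.9272


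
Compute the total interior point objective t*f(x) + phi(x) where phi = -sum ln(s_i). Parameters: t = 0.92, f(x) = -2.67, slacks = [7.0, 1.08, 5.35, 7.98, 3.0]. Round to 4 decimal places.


Step 1: Compute log-barrier.
ln values: [1.9459, 0.077, 1.6771, 2.0769, 1.0986]
phi = -(1.9459 + 0.077 + 1.6771 + 2.0769 + 1.0986) = -6.8755
Step 2: Compute augmented objective.
t*f(x) = 0.92*-2.67 = -2.4564
Total = -2.4564 - 6.8755 = -9.3319


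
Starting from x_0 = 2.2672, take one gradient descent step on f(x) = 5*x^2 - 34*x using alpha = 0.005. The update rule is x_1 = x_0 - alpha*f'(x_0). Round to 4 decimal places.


We compute the gradient at x_0 and apply the update.
f'(x) = 10*x - 34
f'(2.2672) = 10*2.2672 - 34 = -11.328
x_1 = 2.2672 - 0.005*-11.328 = 2.3238


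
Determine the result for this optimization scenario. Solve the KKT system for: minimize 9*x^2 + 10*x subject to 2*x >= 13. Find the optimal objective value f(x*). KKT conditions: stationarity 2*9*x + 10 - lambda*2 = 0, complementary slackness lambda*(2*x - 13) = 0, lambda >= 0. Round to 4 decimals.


Step 1: Try lambda = 0 (constraint inactive).
x_unc = -10/(2*9) = -0.5556
Check: 2*-0.5556 = -1.1112 < 13 -- violated!
Step 2: Constraint must be active: 2*x = 13
x* = 13/2 = 6.5
lambda = (2*9*6.5 + 10)/2 = 63.5
Step 3: Compute optimal value.
f(x*) = 9*6.5^2 + 10*6.5 = 445.25


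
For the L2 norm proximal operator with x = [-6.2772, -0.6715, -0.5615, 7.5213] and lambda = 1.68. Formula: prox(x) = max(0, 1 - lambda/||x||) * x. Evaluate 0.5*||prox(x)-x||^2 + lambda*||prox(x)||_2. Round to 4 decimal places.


Step 1: Compute ||x||.
||x|| = 9.8356
Step 2: Compute scaling factor.
scale = max(0, 1 - 1.68/9.8356) = 0.8292
Step 3: prox(x) = [-5.205, -0.5568, -0.4656, 6.2366]
||prox(x)|| = 8.1556
Step 4: Proximal objective.
0.5*||prox-x||^2 = 1.4112
lambda*||prox|| = 13.7014
Total = 15.1126


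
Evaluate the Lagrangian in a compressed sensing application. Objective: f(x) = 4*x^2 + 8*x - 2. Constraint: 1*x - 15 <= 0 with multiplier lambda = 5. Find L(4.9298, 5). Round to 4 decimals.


Step 1: Evaluate f(x).
f(4.9298) = 4*4.9298^2 + 8*4.9298 - 2 = 134.6501
Step 2: Evaluate g(x).
g(4.9298) = 1*4.9298 - 15 = -10.0702
Step 3: Compute Lagrangian.
L = 134.6501 + 5*-10.0702 = 84.2991


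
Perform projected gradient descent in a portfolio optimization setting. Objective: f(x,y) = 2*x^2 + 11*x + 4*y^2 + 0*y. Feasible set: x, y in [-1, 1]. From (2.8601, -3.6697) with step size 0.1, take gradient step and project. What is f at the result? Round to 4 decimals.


Step 1: Compute gradient at (2.8601, -3.6697).
grad_x = 2*2*2.8601 + 11 = 22.4404
grad_y = 2*4*-3.6697 + 0 = -29.3576
Step 2: Gradient step.
x_raw = 2.8601 - 0.1*22.4404 = 0.6161
y_raw = -3.6697 - 0.1*-29.3576 = -0.7339
Step 3: Project onto [-1, 1].
x_proj = clip(0.6161) = 0.6161
y_proj = clip(-0.7339) = -0.7339
Step 4: Evaluate f.
f(0.6161, -0.7339) = 9.6904
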